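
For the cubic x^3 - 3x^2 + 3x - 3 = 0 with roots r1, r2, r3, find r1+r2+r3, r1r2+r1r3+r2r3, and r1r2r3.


Monic cubic x^3+bx^2+cx+d=0: sum=-b, pairwise sum=c, product=-d.
b=-3, c=3, d=-3
r1+r2+r3 = 3
r1r2+r1r3+r2r3 = 3
r1r2r3 = 3


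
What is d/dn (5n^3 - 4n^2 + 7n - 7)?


Apply the power rule term by term:
  d/dn(5n^3) = 15n^2
  d/dn(-4n^2) = -8n
  d/dn(7n) = 7
  d/dn(-7) = 0
p'(n) = 15n^2 - 8n + 7


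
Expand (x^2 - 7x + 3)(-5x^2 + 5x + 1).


Distribute each term of the first polynomial:
  (x^2)(-5x^2 + 5x + 1) = -5x^4 + 5x^3 + x^2
  (-7x)(-5x^2 + 5x + 1) = 35x^3 - 35x^2 - 7x
  (3)(-5x^2 + 5x + 1) = -15x^2 + 15x + 3
Sum: -5x^4 + 40x^3 - 49x^2 + 8x + 3


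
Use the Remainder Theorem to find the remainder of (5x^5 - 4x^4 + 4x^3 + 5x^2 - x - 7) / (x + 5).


By the Remainder Theorem, the remainder equals p(-5):
  5*(-5)^5 = -15625
  -4*(-5)^4 = -2500
  4*(-5)^3 = -500
  5*(-5)^2 = 125
  -1*(-5)^1 = 5
  constant: -7
Sum: -15625 - 2500 - 500 + 125 + 5 - 7 = -18502


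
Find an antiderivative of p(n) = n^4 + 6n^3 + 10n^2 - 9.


Reverse power rule on each term:
  ∫ n^4 dn = (1/5)n^5
  ∫ 6n^3 dn = (3/2)n^4
  ∫ 10n^2 dn = (10/3)n^3
  ∫ -9 dn = -9n
F(n) = (1/5)n^5 + (3/2)n^4 + (10/3)n^3 - 9n + C


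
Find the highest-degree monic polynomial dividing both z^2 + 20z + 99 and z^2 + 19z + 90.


Factor each:
  z^2 + 20z + 99 = (z + 9)(z + 11)
  z^2 + 19z + 90 = (z + 9)(z + 10)
Common monic factor: z + 9


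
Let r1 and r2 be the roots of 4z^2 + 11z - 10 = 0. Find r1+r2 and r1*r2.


For az^2+bz+c=0: sum = -b/a, product = c/a.
a=4, b=11, c=-10
Sum = -(11)/4 = -11/4
Product = (-10)/4 = -5/2


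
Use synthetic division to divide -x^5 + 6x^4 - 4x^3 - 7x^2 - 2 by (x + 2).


Synthetic division with c = -2. Coefficients: -1, 6, -4, -7, 0, -2
Bring down -1.
  -1 * -2 = 2; 2 + 6 = 8
  8 * -2 = -16; -16 - 4 = -20
  -20 * -2 = 40; 40 - 7 = 33
  33 * -2 = -66; -66 + 0 = -66
  -66 * -2 = 132; 132 - 2 = 130
Quotient: -x^4 + 8x^3 - 20x^2 + 33x - 66, Remainder: 130


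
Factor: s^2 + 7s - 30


Roots satisfy r1 + r2 = -b/a = -7 and r1*r2 = c/a = -30.
So r1 = 3, r2 = -10.
s^2 + 7s - 30 = (s - r1)(s - r2) = (s - 3)(s + 10)


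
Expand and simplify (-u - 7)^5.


Expand (-u - 7)^5 by repeated multiplication:
  (-u - 7)^2 = u^2 + 14u + 49
  (-u - 7)^3 = -u^3 - 21u^2 - 147u - 343
  (-u - 7)^4 = u^4 + 28u^3 + 294u^2 + 1372u + 2401
= -u^5 - 35u^4 - 490u^3 - 3430u^2 - 12005u - 16807


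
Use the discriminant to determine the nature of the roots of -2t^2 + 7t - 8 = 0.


D = b^2 - 4ac = (7)^2 - 4(-2)(-8) = 49 - 64 = -15
Since D < 0: two complex conjugate roots (no real roots)


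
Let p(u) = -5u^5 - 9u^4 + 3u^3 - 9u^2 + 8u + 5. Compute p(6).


Using direct substitution:
  -5 * (6)^5 = -38880
  -9 * (6)^4 = -11664
  3 * (6)^3 = 648
  -9 * (6)^2 = -324
  8 * (6)^1 = 48
  constant: 5
Sum = -38880 - 11664 + 648 - 324 + 48 + 5 = -50167


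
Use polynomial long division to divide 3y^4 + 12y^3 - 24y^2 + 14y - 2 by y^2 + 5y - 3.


(3y^4 + 12y^3 - 24y^2 + 14y - 2) / (y^2 + 5y - 3)
Step 1: 3y^2 * (y^2 + 5y - 3) = 3y^4 + 15y^3 - 9y^2; subtract.
Step 2: -3y * (y^2 + 5y - 3) = -3y^3 - 15y^2 + 9y; subtract.
Step 3: 0 * (y^2 + 5y - 3) = 0; subtract.
Quotient: 3y^2 - 3y, Remainder: 5y - 2


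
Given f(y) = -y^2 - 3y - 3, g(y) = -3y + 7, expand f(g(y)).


Substitute g(y) into f:
f(g(y)) = -1*(-3y + 7)^2 + (-3)*(-3y + 7) + (-3)
(-3y + 7)^2 = 9y^2 - 42y + 49
Expand and combine: -9y^2 + 51y - 73


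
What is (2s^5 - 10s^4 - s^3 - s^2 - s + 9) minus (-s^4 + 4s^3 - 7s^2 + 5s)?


Distribute the minus sign:
  (2s^5 - 10s^4 - s^3 - s^2 - s + 9)
- (-s^4 + 4s^3 - 7s^2 + 5s)
Negate second polynomial: s^4 - 4s^3 + 7s^2 - 5s
Add: 2s^5 - 9s^4 - 5s^3 + 6s^2 - 6s + 9


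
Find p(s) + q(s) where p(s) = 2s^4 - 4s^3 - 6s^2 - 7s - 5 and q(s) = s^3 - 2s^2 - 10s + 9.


Align terms by degree and add:
  2s^4 - 4s^3 - 6s^2 - 7s - 5
+ s^3 - 2s^2 - 10s + 9
= 2s^4 - 3s^3 - 8s^2 - 17s + 4


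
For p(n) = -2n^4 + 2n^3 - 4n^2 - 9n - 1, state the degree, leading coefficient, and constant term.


Highest power of n is 4, with coefficient -2. Constant term is -1.
Degree = 4, leading coefficient = -2, constant term = -1


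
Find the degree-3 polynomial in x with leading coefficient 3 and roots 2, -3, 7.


p(x) = 3(x - 2)(x + 3)(x - 7)
Expand: 3x^3 - 18x^2 - 39x + 126


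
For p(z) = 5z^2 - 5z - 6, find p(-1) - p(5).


p(-1) = 4
p(5) = 94
p(-1) - p(5) = 4 - 94 = -90


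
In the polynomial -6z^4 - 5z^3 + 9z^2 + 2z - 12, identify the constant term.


Read off the constant term: -12


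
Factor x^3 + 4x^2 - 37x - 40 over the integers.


Try integer roots (divisors of -40). x=5: p(5)=0.
Divide out (x - 5): quotient is x^2 + 9x + 8.
Factor the quadratic: (x + 1)(x + 8)
Result: (x - 5)(x + 1)(x + 8)


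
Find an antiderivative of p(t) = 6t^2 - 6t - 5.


Reverse power rule on each term:
  ∫ 6t^2 dt = 2t^3
  ∫ -6t dt = -3t^2
  ∫ -5 dt = -5t
F(t) = 2t^3 - 3t^2 - 5t + C


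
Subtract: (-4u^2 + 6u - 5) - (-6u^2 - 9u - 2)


Distribute the minus sign:
  (-4u^2 + 6u - 5)
- (-6u^2 - 9u - 2)
Negate second polynomial: 6u^2 + 9u + 2
Add: 2u^2 + 15u - 3


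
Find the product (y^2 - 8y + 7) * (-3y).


Distribute each term of the first polynomial:
  (y^2)(-3y) = -3y^3
  (-8y)(-3y) = 24y^2
  (7)(-3y) = -21y
Sum: -3y^3 + 24y^2 - 21y


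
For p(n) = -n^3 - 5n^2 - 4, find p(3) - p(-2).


p(3) = -76
p(-2) = -16
p(3) - p(-2) = -76 + 16 = -60


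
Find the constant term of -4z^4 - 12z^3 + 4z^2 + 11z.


Read off the constant term: 0


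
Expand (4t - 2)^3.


Expand (4t - 2)^3 by repeated multiplication:
  (4t - 2)^2 = 16t^2 - 16t + 4
= 64t^3 - 96t^2 + 48t - 8


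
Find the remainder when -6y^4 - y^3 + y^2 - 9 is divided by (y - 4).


By the Remainder Theorem, the remainder equals p(4):
  -6*(4)^4 = -1536
  -1*(4)^3 = -64
  1*(4)^2 = 16
  0*(4)^1 = 0
  constant: -9
Sum: -1536 - 64 + 16 + 0 - 9 = -1593


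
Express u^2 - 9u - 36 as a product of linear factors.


Roots satisfy r1 + r2 = -b/a = 9 and r1*r2 = c/a = -36.
So r1 = 12, r2 = -3.
u^2 - 9u - 36 = (u - r1)(u - r2) = (u - 12)(u + 3)


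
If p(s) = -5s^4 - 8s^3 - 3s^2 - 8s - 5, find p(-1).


Using direct substitution:
  -5 * (-1)^4 = -5
  -8 * (-1)^3 = 8
  -3 * (-1)^2 = -3
  -8 * (-1)^1 = 8
  constant: -5
Sum = -5 + 8 - 3 + 8 - 5 = 3


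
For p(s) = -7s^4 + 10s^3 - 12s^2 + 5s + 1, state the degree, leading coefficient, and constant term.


Highest power of s is 4, with coefficient -7. Constant term is 1.
Degree = 4, leading coefficient = -7, constant term = 1


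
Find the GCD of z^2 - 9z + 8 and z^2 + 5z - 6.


Factor each:
  z^2 - 9z + 8 = (z - 1)(z - 8)
  z^2 + 5z - 6 = (z - 1)(z + 6)
Common monic factor: z - 1


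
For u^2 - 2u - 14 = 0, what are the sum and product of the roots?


For au^2+bu+c=0: sum = -b/a, product = c/a.
a=1, b=-2, c=-14
Sum = -(-2)/1 = 2
Product = (-14)/1 = -14


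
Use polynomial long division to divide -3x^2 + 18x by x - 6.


(-3x^2 + 18x) / (x - 6)
Step 1: -3x * (x - 6) = -3x^2 + 18x; subtract.
Step 2: 0 * (x - 6) = 0; subtract.
Quotient: -3x, Remainder: 0


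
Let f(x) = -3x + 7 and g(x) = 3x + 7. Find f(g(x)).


Substitute g(x) into f:
f(g(x)) = -3*(3x + 7) + 7
Expand and combine: -9x - 14


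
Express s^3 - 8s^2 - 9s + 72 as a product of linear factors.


Try integer roots (divisors of 72). s=3: p(3)=0.
Divide out (s - 3): quotient is s^2 - 5s - 24.
Factor the quadratic: (s + 3)(s - 8)
Result: (s - 3)(s + 3)(s - 8)


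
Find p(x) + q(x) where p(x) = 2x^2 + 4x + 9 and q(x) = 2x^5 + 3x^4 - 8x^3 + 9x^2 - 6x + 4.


Align terms by degree and add:
  2x^2 + 4x + 9
+ 2x^5 + 3x^4 - 8x^3 + 9x^2 - 6x + 4
= 2x^5 + 3x^4 - 8x^3 + 11x^2 - 2x + 13


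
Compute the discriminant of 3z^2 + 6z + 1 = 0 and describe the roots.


D = b^2 - 4ac = (6)^2 - 4(3)(1) = 36 - 12 = 24
Since D > 0: two distinct irrational roots


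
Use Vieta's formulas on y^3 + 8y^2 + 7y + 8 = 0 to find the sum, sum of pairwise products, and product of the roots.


Monic cubic y^3+by^2+cy+d=0: sum=-b, pairwise sum=c, product=-d.
b=8, c=7, d=8
r1+r2+r3 = -8
r1r2+r1r3+r2r3 = 7
r1r2r3 = -8


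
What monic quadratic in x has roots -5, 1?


p(x) = (x + 5)(x - 1)
Expand: x^2 + 4x - 5


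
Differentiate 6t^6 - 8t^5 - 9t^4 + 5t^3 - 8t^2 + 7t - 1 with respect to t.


Apply the power rule term by term:
  d/dt(6t^6) = 36t^5
  d/dt(-8t^5) = -40t^4
  d/dt(-9t^4) = -36t^3
  d/dt(5t^3) = 15t^2
  d/dt(-8t^2) = -16t
  d/dt(7t) = 7
  d/dt(-1) = 0
p'(t) = 36t^5 - 40t^4 - 36t^3 + 15t^2 - 16t + 7


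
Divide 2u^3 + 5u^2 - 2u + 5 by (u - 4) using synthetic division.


Synthetic division with c = 4. Coefficients: 2, 5, -2, 5
Bring down 2.
  2 * 4 = 8; 8 + 5 = 13
  13 * 4 = 52; 52 - 2 = 50
  50 * 4 = 200; 200 + 5 = 205
Quotient: 2u^2 + 13u + 50, Remainder: 205


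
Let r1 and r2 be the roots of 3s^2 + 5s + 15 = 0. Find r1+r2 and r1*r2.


For as^2+bs+c=0: sum = -b/a, product = c/a.
a=3, b=5, c=15
Sum = -(5)/3 = -5/3
Product = (15)/3 = 5


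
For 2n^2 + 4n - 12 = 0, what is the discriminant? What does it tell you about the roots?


D = b^2 - 4ac = (4)^2 - 4(2)(-12) = 16 + 96 = 112
Since D > 0: two distinct irrational roots


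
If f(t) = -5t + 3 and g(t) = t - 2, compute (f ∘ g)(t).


Substitute g(t) into f:
f(g(t)) = -5*(t - 2) + 3
Expand and combine: -5t + 13


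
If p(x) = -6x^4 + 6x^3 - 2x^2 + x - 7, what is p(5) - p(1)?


p(5) = -3052
p(1) = -8
p(5) - p(1) = -3052 + 8 = -3044


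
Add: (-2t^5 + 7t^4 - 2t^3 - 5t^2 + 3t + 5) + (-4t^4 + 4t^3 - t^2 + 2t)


Align terms by degree and add:
  -2t^5 + 7t^4 - 2t^3 - 5t^2 + 3t + 5
  -4t^4 + 4t^3 - t^2 + 2t
= -2t^5 + 3t^4 + 2t^3 - 6t^2 + 5t + 5


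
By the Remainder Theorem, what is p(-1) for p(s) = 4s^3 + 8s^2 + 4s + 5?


By the Remainder Theorem, the remainder equals p(-1):
  4*(-1)^3 = -4
  8*(-1)^2 = 8
  4*(-1)^1 = -4
  constant: 5
Sum: -4 + 8 - 4 + 5 = 5


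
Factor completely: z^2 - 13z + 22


Roots satisfy r1 + r2 = -b/a = 13 and r1*r2 = c/a = 22.
So r1 = 11, r2 = 2.
z^2 - 13z + 22 = (z - r1)(z - r2) = (z - 11)(z - 2)


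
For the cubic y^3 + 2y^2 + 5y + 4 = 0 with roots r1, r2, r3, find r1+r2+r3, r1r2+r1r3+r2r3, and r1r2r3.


Monic cubic y^3+by^2+cy+d=0: sum=-b, pairwise sum=c, product=-d.
b=2, c=5, d=4
r1+r2+r3 = -2
r1r2+r1r3+r2r3 = 5
r1r2r3 = -4


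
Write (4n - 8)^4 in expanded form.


Expand (4n - 8)^4 by repeated multiplication:
  (4n - 8)^2 = 16n^2 - 64n + 64
  (4n - 8)^3 = 64n^3 - 384n^2 + 768n - 512
= 256n^4 - 2048n^3 + 6144n^2 - 8192n + 4096


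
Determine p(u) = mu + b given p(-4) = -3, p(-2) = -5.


p(u) = mu + b. Using p(-4)=-3, p(-2)=-5:
m = (-3 + 5)/(-4 + 2) = 2/-2 = -1
b = -3 - m*(-4) = -3 - 4 = -7
p(u) = -u - 7


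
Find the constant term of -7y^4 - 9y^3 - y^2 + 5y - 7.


Read off the constant term: -7


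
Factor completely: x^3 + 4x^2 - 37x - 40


Try integer roots (divisors of -40). x=-8: p(-8)=0.
Divide out (x + 8): quotient is x^2 - 4x - 5.
Factor the quadratic: (x + 1)(x - 5)
Result: (x + 8)(x + 1)(x - 5)


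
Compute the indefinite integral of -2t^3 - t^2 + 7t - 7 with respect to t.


Reverse power rule on each term:
  ∫ -2t^3 dt = -(1/2)t^4
  ∫ -t^2 dt = -(1/3)t^3
  ∫ 7t dt = (7/2)t^2
  ∫ -7 dt = -7t
F(t) = -(1/2)t^4 - (1/3)t^3 + (7/2)t^2 - 7t + C


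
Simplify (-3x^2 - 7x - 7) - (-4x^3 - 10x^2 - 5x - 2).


Distribute the minus sign:
  (-3x^2 - 7x - 7)
- (-4x^3 - 10x^2 - 5x - 2)
Negate second polynomial: 4x^3 + 10x^2 + 5x + 2
Add: 4x^3 + 7x^2 - 2x - 5


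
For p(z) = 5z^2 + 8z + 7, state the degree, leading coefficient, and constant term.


Highest power of z is 2, with coefficient 5. Constant term is 7.
Degree = 2, leading coefficient = 5, constant term = 7


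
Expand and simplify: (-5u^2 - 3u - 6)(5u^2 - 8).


Distribute each term of the first polynomial:
  (-5u^2)(5u^2 - 8) = -25u^4 + 40u^2
  (-3u)(5u^2 - 8) = -15u^3 + 24u
  (-6)(5u^2 - 8) = -30u^2 + 48
Sum: -25u^4 - 15u^3 + 10u^2 + 24u + 48


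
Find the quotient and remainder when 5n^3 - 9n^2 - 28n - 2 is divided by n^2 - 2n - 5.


(5n^3 - 9n^2 - 28n - 2) / (n^2 - 2n - 5)
Step 1: 5n * (n^2 - 2n - 5) = 5n^3 - 10n^2 - 25n; subtract.
Step 2: 1 * (n^2 - 2n - 5) = n^2 - 2n - 5; subtract.
Quotient: 5n + 1, Remainder: -n + 3


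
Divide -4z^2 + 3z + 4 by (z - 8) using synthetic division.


Synthetic division with c = 8. Coefficients: -4, 3, 4
Bring down -4.
  -4 * 8 = -32; -32 + 3 = -29
  -29 * 8 = -232; -232 + 4 = -228
Quotient: -4z - 29, Remainder: -228


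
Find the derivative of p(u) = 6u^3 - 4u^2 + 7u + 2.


Apply the power rule term by term:
  d/du(6u^3) = 18u^2
  d/du(-4u^2) = -8u
  d/du(7u) = 7
  d/du(2) = 0
p'(u) = 18u^2 - 8u + 7


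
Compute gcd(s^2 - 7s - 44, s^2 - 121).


Factor each:
  s^2 - 7s - 44 = (s - 11)(s + 4)
  s^2 - 121 = (s - 11)(s + 11)
Common monic factor: s - 11


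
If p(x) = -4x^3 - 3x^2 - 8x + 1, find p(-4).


Using direct substitution:
  -4 * (-4)^3 = 256
  -3 * (-4)^2 = -48
  -8 * (-4)^1 = 32
  constant: 1
Sum = 256 - 48 + 32 + 1 = 241


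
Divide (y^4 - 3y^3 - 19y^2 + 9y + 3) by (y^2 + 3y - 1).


(y^4 - 3y^3 - 19y^2 + 9y + 3) / (y^2 + 3y - 1)
Step 1: y^2 * (y^2 + 3y - 1) = y^4 + 3y^3 - y^2; subtract.
Step 2: -6y * (y^2 + 3y - 1) = -6y^3 - 18y^2 + 6y; subtract.
Step 3: 0 * (y^2 + 3y - 1) = 0; subtract.
Quotient: y^2 - 6y, Remainder: 3y + 3


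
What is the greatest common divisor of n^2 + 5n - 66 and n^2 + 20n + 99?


Factor each:
  n^2 + 5n - 66 = (n + 11)(n - 6)
  n^2 + 20n + 99 = (n + 11)(n + 9)
Common monic factor: n + 11


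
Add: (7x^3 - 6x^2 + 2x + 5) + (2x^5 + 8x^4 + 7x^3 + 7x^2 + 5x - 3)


Align terms by degree and add:
  7x^3 - 6x^2 + 2x + 5
+ 2x^5 + 8x^4 + 7x^3 + 7x^2 + 5x - 3
= 2x^5 + 8x^4 + 14x^3 + x^2 + 7x + 2


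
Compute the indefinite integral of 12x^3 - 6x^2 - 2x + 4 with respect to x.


Reverse power rule on each term:
  ∫ 12x^3 dx = 3x^4
  ∫ -6x^2 dx = -2x^3
  ∫ -2x dx = -x^2
  ∫ 4 dx = 4x
F(x) = 3x^4 - 2x^3 - x^2 + 4x + C


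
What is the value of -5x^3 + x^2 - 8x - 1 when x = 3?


Using direct substitution:
  -5 * (3)^3 = -135
  1 * (3)^2 = 9
  -8 * (3)^1 = -24
  constant: -1
Sum = -135 + 9 - 24 - 1 = -151


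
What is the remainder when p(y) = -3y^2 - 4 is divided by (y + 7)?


By the Remainder Theorem, the remainder equals p(-7):
  -3*(-7)^2 = -147
  0*(-7)^1 = 0
  constant: -4
Sum: -147 + 0 - 4 = -151


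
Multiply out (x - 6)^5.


Expand (x - 6)^5 by repeated multiplication:
  (x - 6)^2 = x^2 - 12x + 36
  (x - 6)^3 = x^3 - 18x^2 + 108x - 216
  (x - 6)^4 = x^4 - 24x^3 + 216x^2 - 864x + 1296
= x^5 - 30x^4 + 360x^3 - 2160x^2 + 6480x - 7776


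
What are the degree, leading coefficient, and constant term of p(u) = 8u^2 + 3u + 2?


Highest power of u is 2, with coefficient 8. Constant term is 2.
Degree = 2, leading coefficient = 8, constant term = 2


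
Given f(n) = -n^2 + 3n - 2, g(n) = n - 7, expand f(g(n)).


Substitute g(n) into f:
f(g(n)) = -1*(n - 7)^2 + 3*(n - 7) + (-2)
(n - 7)^2 = n^2 - 14n + 49
Expand and combine: -n^2 + 17n - 72


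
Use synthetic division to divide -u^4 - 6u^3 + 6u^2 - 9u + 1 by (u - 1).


Synthetic division with c = 1. Coefficients: -1, -6, 6, -9, 1
Bring down -1.
  -1 * 1 = -1; -1 - 6 = -7
  -7 * 1 = -7; -7 + 6 = -1
  -1 * 1 = -1; -1 - 9 = -10
  -10 * 1 = -10; -10 + 1 = -9
Quotient: -u^3 - 7u^2 - u - 10, Remainder: -9


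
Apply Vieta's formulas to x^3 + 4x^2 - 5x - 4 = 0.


Monic cubic x^3+bx^2+cx+d=0: sum=-b, pairwise sum=c, product=-d.
b=4, c=-5, d=-4
r1+r2+r3 = -4
r1r2+r1r3+r2r3 = -5
r1r2r3 = 4


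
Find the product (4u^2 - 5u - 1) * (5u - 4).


Distribute each term of the first polynomial:
  (4u^2)(5u - 4) = 20u^3 - 16u^2
  (-5u)(5u - 4) = -25u^2 + 20u
  (-1)(5u - 4) = -5u + 4
Sum: 20u^3 - 41u^2 + 15u + 4


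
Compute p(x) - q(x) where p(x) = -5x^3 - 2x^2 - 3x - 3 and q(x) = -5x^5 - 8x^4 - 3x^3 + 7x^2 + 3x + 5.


Distribute the minus sign:
  (-5x^3 - 2x^2 - 3x - 3)
- (-5x^5 - 8x^4 - 3x^3 + 7x^2 + 3x + 5)
Negate second polynomial: 5x^5 + 8x^4 + 3x^3 - 7x^2 - 3x - 5
Add: 5x^5 + 8x^4 - 2x^3 - 9x^2 - 6x - 8


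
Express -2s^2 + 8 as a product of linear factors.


Roots satisfy r1 + r2 = -b/a = 0 and r1*r2 = c/a = -4.
So r1 = 2, r2 = -2.
-2s^2 + 8 = -2(s - r1)(s - r2) = -2(s - 2)(s + 2)


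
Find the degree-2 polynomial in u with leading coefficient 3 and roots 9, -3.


p(u) = 3(u - 9)(u + 3)
Expand: 3u^2 - 18u - 81


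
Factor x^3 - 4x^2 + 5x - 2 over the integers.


Try integer roots (divisors of -2). x=1: p(1)=0.
Divide out (x - 1): quotient is x^2 - 3x + 2.
Factor the quadratic: (x - 1)(x - 2)
Result: (x - 1)(x - 1)(x - 2)


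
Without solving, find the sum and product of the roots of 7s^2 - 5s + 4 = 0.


For as^2+bs+c=0: sum = -b/a, product = c/a.
a=7, b=-5, c=4
Sum = -(-5)/7 = 5/7
Product = (4)/7 = 4/7


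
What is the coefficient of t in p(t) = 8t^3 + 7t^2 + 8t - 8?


Read off the coefficient of t: 8


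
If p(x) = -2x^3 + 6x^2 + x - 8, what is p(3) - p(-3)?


p(3) = -5
p(-3) = 97
p(3) - p(-3) = -5 - 97 = -102


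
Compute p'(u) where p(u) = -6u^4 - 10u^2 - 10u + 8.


Apply the power rule term by term:
  d/du(-6u^4) = -24u^3
  d/du(-10u^2) = -20u
  d/du(-10u) = -10
  d/du(8) = 0
p'(u) = -24u^3 - 20u - 10


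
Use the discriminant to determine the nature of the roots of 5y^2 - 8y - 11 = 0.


D = b^2 - 4ac = (-8)^2 - 4(5)(-11) = 64 + 220 = 284
Since D > 0: two distinct irrational roots


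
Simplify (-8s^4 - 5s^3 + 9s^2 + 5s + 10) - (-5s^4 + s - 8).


Distribute the minus sign:
  (-8s^4 - 5s^3 + 9s^2 + 5s + 10)
- (-5s^4 + s - 8)
Negate second polynomial: 5s^4 - s + 8
Add: -3s^4 - 5s^3 + 9s^2 + 4s + 18


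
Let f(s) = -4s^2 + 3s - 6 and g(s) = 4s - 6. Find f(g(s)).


Substitute g(s) into f:
f(g(s)) = -4*(4s - 6)^2 + 3*(4s - 6) + (-6)
(4s - 6)^2 = 16s^2 - 48s + 36
Expand and combine: -64s^2 + 204s - 168


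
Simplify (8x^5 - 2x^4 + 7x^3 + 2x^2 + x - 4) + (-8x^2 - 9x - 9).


Align terms by degree and add:
  8x^5 - 2x^4 + 7x^3 + 2x^2 + x - 4
  -8x^2 - 9x - 9
= 8x^5 - 2x^4 + 7x^3 - 6x^2 - 8x - 13


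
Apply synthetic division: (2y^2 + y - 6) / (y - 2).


Synthetic division with c = 2. Coefficients: 2, 1, -6
Bring down 2.
  2 * 2 = 4; 4 + 1 = 5
  5 * 2 = 10; 10 - 6 = 4
Quotient: 2y + 5, Remainder: 4


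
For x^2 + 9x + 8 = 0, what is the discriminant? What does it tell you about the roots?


D = b^2 - 4ac = (9)^2 - 4(1)(8) = 81 - 32 = 49
Since D > 0: two distinct rational roots


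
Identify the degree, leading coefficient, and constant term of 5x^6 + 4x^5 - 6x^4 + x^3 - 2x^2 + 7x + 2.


Highest power of x is 6, with coefficient 5. Constant term is 2.
Degree = 6, leading coefficient = 5, constant term = 2


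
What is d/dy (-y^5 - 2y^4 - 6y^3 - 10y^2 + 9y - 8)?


Apply the power rule term by term:
  d/dy(-y^5) = -5y^4
  d/dy(-2y^4) = -8y^3
  d/dy(-6y^3) = -18y^2
  d/dy(-10y^2) = -20y
  d/dy(9y) = 9
  d/dy(-8) = 0
p'(y) = -5y^4 - 8y^3 - 18y^2 - 20y + 9


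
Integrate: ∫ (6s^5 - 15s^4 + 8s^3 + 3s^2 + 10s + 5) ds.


Reverse power rule on each term:
  ∫ 6s^5 ds = s^6
  ∫ -15s^4 ds = -3s^5
  ∫ 8s^3 ds = 2s^4
  ∫ 3s^2 ds = s^3
  ∫ 10s ds = 5s^2
  ∫ 5 ds = 5s
F(s) = s^6 - 3s^5 + 2s^4 + s^3 + 5s^2 + 5s + C


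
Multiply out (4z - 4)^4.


Expand (4z - 4)^4 by repeated multiplication:
  (4z - 4)^2 = 16z^2 - 32z + 16
  (4z - 4)^3 = 64z^3 - 192z^2 + 192z - 64
= 256z^4 - 1024z^3 + 1536z^2 - 1024z + 256


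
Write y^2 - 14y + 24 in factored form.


Roots satisfy r1 + r2 = -b/a = 14 and r1*r2 = c/a = 24.
So r1 = 12, r2 = 2.
y^2 - 14y + 24 = (y - r1)(y - r2) = (y - 12)(y - 2)


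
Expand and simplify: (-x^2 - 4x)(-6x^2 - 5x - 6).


Distribute each term of the first polynomial:
  (-x^2)(-6x^2 - 5x - 6) = 6x^4 + 5x^3 + 6x^2
  (-4x)(-6x^2 - 5x - 6) = 24x^3 + 20x^2 + 24x
Sum: 6x^4 + 29x^3 + 26x^2 + 24x


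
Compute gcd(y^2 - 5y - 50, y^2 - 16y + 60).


Factor each:
  y^2 - 5y - 50 = (y - 10)(y + 5)
  y^2 - 16y + 60 = (y - 10)(y - 6)
Common monic factor: y - 10


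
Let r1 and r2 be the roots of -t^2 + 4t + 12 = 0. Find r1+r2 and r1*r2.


For at^2+bt+c=0: sum = -b/a, product = c/a.
a=-1, b=4, c=12
Sum = -(4)/-1 = 4
Product = (12)/-1 = -12


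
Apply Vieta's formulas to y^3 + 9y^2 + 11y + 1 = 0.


Monic cubic y^3+by^2+cy+d=0: sum=-b, pairwise sum=c, product=-d.
b=9, c=11, d=1
r1+r2+r3 = -9
r1r2+r1r3+r2r3 = 11
r1r2r3 = -1


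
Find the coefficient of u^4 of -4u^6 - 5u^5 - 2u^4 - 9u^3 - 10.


Read off the coefficient of u^4: -2


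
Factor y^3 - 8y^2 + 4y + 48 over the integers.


Try integer roots (divisors of 48). y=4: p(4)=0.
Divide out (y - 4): quotient is y^2 - 4y - 12.
Factor the quadratic: (y - 6)(y + 2)
Result: (y - 4)(y - 6)(y + 2)


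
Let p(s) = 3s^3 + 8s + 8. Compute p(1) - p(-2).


p(1) = 19
p(-2) = -32
p(1) - p(-2) = 19 + 32 = 51


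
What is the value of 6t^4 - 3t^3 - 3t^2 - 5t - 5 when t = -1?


Using direct substitution:
  6 * (-1)^4 = 6
  -3 * (-1)^3 = 3
  -3 * (-1)^2 = -3
  -5 * (-1)^1 = 5
  constant: -5
Sum = 6 + 3 - 3 + 5 - 5 = 6


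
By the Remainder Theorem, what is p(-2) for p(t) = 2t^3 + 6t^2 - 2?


By the Remainder Theorem, the remainder equals p(-2):
  2*(-2)^3 = -16
  6*(-2)^2 = 24
  0*(-2)^1 = 0
  constant: -2
Sum: -16 + 24 + 0 - 2 = 6


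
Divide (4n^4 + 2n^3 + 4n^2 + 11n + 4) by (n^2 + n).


(4n^4 + 2n^3 + 4n^2 + 11n + 4) / (n^2 + n)
Step 1: 4n^2 * (n^2 + n) = 4n^4 + 4n^3; subtract.
Step 2: -2n * (n^2 + n) = -2n^3 - 2n^2; subtract.
Step 3: 6 * (n^2 + n) = 6n^2 + 6n; subtract.
Quotient: 4n^2 - 2n + 6, Remainder: 5n + 4


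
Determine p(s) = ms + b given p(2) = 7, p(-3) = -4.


p(s) = ms + b. Using p(2)=7, p(-3)=-4:
m = (7 + 4)/(2 + 3) = 11/5 = 11/5
b = 7 - m*(2) = 7 - 22/5 = 13/5
p(s) = (11/5)s + (13/5)


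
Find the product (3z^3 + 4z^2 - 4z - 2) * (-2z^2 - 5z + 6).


Distribute each term of the first polynomial:
  (3z^3)(-2z^2 - 5z + 6) = -6z^5 - 15z^4 + 18z^3
  (4z^2)(-2z^2 - 5z + 6) = -8z^4 - 20z^3 + 24z^2
  (-4z)(-2z^2 - 5z + 6) = 8z^3 + 20z^2 - 24z
  (-2)(-2z^2 - 5z + 6) = 4z^2 + 10z - 12
Sum: -6z^5 - 23z^4 + 6z^3 + 48z^2 - 14z - 12


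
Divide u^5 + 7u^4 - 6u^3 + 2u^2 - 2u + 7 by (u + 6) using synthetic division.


Synthetic division with c = -6. Coefficients: 1, 7, -6, 2, -2, 7
Bring down 1.
  1 * -6 = -6; -6 + 7 = 1
  1 * -6 = -6; -6 - 6 = -12
  -12 * -6 = 72; 72 + 2 = 74
  74 * -6 = -444; -444 - 2 = -446
  -446 * -6 = 2676; 2676 + 7 = 2683
Quotient: u^4 + u^3 - 12u^2 + 74u - 446, Remainder: 2683


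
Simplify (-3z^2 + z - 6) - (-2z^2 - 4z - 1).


Distribute the minus sign:
  (-3z^2 + z - 6)
- (-2z^2 - 4z - 1)
Negate second polynomial: 2z^2 + 4z + 1
Add: -z^2 + 5z - 5


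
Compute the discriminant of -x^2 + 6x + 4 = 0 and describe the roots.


D = b^2 - 4ac = (6)^2 - 4(-1)(4) = 36 + 16 = 52
Since D > 0: two distinct irrational roots


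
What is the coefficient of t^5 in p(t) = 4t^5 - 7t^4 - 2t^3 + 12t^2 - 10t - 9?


Read off the coefficient of t^5: 4


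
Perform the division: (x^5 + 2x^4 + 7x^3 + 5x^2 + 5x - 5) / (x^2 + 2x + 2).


(x^5 + 2x^4 + 7x^3 + 5x^2 + 5x - 5) / (x^2 + 2x + 2)
Step 1: x^3 * (x^2 + 2x + 2) = x^5 + 2x^4 + 2x^3; subtract.
Step 2: 0 * (x^2 + 2x + 2) = 0; subtract.
Step 3: 5x * (x^2 + 2x + 2) = 5x^3 + 10x^2 + 10x; subtract.
Step 4: -5 * (x^2 + 2x + 2) = -5x^2 - 10x - 10; subtract.
Quotient: x^3 + 5x - 5, Remainder: 5x + 5


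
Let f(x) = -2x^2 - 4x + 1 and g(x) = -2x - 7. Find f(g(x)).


Substitute g(x) into f:
f(g(x)) = -2*(-2x - 7)^2 + (-4)*(-2x - 7) + 1
(-2x - 7)^2 = 4x^2 + 28x + 49
Expand and combine: -8x^2 - 48x - 69


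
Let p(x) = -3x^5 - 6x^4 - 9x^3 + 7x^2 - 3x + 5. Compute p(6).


Using direct substitution:
  -3 * (6)^5 = -23328
  -6 * (6)^4 = -7776
  -9 * (6)^3 = -1944
  7 * (6)^2 = 252
  -3 * (6)^1 = -18
  constant: 5
Sum = -23328 - 7776 - 1944 + 252 - 18 + 5 = -32809


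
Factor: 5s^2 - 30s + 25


Roots satisfy r1 + r2 = -b/a = 6 and r1*r2 = c/a = 5.
So r1 = 5, r2 = 1.
5s^2 - 30s + 25 = 5(s - r1)(s - r2) = 5(s - 5)(s - 1)


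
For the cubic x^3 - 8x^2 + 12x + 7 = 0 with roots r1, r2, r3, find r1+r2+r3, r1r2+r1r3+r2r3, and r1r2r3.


Monic cubic x^3+bx^2+cx+d=0: sum=-b, pairwise sum=c, product=-d.
b=-8, c=12, d=7
r1+r2+r3 = 8
r1r2+r1r3+r2r3 = 12
r1r2r3 = -7


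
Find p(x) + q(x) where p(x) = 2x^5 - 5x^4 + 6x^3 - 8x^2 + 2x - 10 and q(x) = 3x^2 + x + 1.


Align terms by degree and add:
  2x^5 - 5x^4 + 6x^3 - 8x^2 + 2x - 10
+ 3x^2 + x + 1
= 2x^5 - 5x^4 + 6x^3 - 5x^2 + 3x - 9


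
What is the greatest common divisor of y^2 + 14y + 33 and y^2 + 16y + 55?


Factor each:
  y^2 + 14y + 33 = (y + 11)(y + 3)
  y^2 + 16y + 55 = (y + 11)(y + 5)
Common monic factor: y + 11


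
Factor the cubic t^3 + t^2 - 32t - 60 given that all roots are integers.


Try integer roots (divisors of -60). t=6: p(6)=0.
Divide out (t - 6): quotient is t^2 + 7t + 10.
Factor the quadratic: (t + 2)(t + 5)
Result: (t - 6)(t + 2)(t + 5)


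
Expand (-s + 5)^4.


Expand (-s + 5)^4 by repeated multiplication:
  (-s + 5)^2 = s^2 - 10s + 25
  (-s + 5)^3 = -s^3 + 15s^2 - 75s + 125
= s^4 - 20s^3 + 150s^2 - 500s + 625


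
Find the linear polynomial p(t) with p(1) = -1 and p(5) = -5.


p(t) = mt + b. Using p(1)=-1, p(5)=-5:
m = (-1 + 5)/(1 - 5) = 4/-4 = -1
b = -1 - m*(1) = -1 + 1 = 0
p(t) = -t


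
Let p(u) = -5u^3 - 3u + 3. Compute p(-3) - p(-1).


p(-3) = 147
p(-1) = 11
p(-3) - p(-1) = 147 - 11 = 136


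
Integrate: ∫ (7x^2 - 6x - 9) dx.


Reverse power rule on each term:
  ∫ 7x^2 dx = (7/3)x^3
  ∫ -6x dx = -3x^2
  ∫ -9 dx = -9x
F(x) = (7/3)x^3 - 3x^2 - 9x + C


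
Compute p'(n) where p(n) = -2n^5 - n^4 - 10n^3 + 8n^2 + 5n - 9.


Apply the power rule term by term:
  d/dn(-2n^5) = -10n^4
  d/dn(-n^4) = -4n^3
  d/dn(-10n^3) = -30n^2
  d/dn(8n^2) = 16n
  d/dn(5n) = 5
  d/dn(-9) = 0
p'(n) = -10n^4 - 4n^3 - 30n^2 + 16n + 5


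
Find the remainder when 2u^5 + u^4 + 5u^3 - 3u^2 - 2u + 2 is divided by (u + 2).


By the Remainder Theorem, the remainder equals p(-2):
  2*(-2)^5 = -64
  1*(-2)^4 = 16
  5*(-2)^3 = -40
  -3*(-2)^2 = -12
  -2*(-2)^1 = 4
  constant: 2
Sum: -64 + 16 - 40 - 12 + 4 + 2 = -94


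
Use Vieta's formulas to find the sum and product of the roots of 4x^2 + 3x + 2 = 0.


For ax^2+bx+c=0: sum = -b/a, product = c/a.
a=4, b=3, c=2
Sum = -(3)/4 = -3/4
Product = (2)/4 = 1/2


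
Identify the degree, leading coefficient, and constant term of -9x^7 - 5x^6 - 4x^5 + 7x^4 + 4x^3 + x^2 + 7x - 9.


Highest power of x is 7, with coefficient -9. Constant term is -9.
Degree = 7, leading coefficient = -9, constant term = -9


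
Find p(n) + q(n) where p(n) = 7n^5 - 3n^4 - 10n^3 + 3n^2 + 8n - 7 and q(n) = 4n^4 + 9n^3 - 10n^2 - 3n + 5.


Align terms by degree and add:
  7n^5 - 3n^4 - 10n^3 + 3n^2 + 8n - 7
+ 4n^4 + 9n^3 - 10n^2 - 3n + 5
= 7n^5 + n^4 - n^3 - 7n^2 + 5n - 2


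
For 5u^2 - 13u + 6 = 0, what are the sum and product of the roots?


For au^2+bu+c=0: sum = -b/a, product = c/a.
a=5, b=-13, c=6
Sum = -(-13)/5 = 13/5
Product = (6)/5 = 6/5


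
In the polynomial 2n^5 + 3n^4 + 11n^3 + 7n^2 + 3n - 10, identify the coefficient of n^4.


Read off the coefficient of n^4: 3


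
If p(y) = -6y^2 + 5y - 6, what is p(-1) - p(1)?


p(-1) = -17
p(1) = -7
p(-1) - p(1) = -17 + 7 = -10


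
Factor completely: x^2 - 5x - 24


Roots satisfy r1 + r2 = -b/a = 5 and r1*r2 = c/a = -24.
So r1 = -3, r2 = 8.
x^2 - 5x - 24 = (x - r1)(x - r2) = (x + 3)(x - 8)


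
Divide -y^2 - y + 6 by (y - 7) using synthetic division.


Synthetic division with c = 7. Coefficients: -1, -1, 6
Bring down -1.
  -1 * 7 = -7; -7 - 1 = -8
  -8 * 7 = -56; -56 + 6 = -50
Quotient: -y - 8, Remainder: -50


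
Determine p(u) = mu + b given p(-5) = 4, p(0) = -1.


p(u) = mu + b. Using p(-5)=4, p(0)=-1:
m = (4 + 1)/(-5) = 5/-5 = -1
b = 4 - m*(-5) = 4 - 5 = -1
p(u) = -u - 1


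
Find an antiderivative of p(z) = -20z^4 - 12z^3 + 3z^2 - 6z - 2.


Reverse power rule on each term:
  ∫ -20z^4 dz = -4z^5
  ∫ -12z^3 dz = -3z^4
  ∫ 3z^2 dz = z^3
  ∫ -6z dz = -3z^2
  ∫ -2 dz = -2z
F(z) = -4z^5 - 3z^4 + z^3 - 3z^2 - 2z + C


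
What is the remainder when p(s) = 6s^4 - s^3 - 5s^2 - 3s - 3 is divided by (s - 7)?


By the Remainder Theorem, the remainder equals p(7):
  6*(7)^4 = 14406
  -1*(7)^3 = -343
  -5*(7)^2 = -245
  -3*(7)^1 = -21
  constant: -3
Sum: 14406 - 343 - 245 - 21 - 3 = 13794


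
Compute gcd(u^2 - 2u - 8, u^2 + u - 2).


Factor each:
  u^2 - 2u - 8 = (u + 2)(u - 4)
  u^2 + u - 2 = (u + 2)(u - 1)
Common monic factor: u + 2


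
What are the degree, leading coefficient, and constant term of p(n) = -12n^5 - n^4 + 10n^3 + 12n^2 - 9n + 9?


Highest power of n is 5, with coefficient -12. Constant term is 9.
Degree = 5, leading coefficient = -12, constant term = 9


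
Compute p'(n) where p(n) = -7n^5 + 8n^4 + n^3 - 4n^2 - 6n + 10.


Apply the power rule term by term:
  d/dn(-7n^5) = -35n^4
  d/dn(8n^4) = 32n^3
  d/dn(n^3) = 3n^2
  d/dn(-4n^2) = -8n
  d/dn(-6n) = -6
  d/dn(10) = 0
p'(n) = -35n^4 + 32n^3 + 3n^2 - 8n - 6


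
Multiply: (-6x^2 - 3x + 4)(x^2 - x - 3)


Distribute each term of the first polynomial:
  (-6x^2)(x^2 - x - 3) = -6x^4 + 6x^3 + 18x^2
  (-3x)(x^2 - x - 3) = -3x^3 + 3x^2 + 9x
  (4)(x^2 - x - 3) = 4x^2 - 4x - 12
Sum: -6x^4 + 3x^3 + 25x^2 + 5x - 12


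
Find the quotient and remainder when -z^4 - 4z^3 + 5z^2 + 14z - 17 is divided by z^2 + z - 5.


(-z^4 - 4z^3 + 5z^2 + 14z - 17) / (z^2 + z - 5)
Step 1: -z^2 * (z^2 + z - 5) = -z^4 - z^3 + 5z^2; subtract.
Step 2: -3z * (z^2 + z - 5) = -3z^3 - 3z^2 + 15z; subtract.
Step 3: 3 * (z^2 + z - 5) = 3z^2 + 3z - 15; subtract.
Quotient: -z^2 - 3z + 3, Remainder: -4z - 2


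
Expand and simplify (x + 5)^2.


Expand (x + 5)^2 by repeated multiplication:
= x^2 + 10x + 25


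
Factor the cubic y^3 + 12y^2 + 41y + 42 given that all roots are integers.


Try integer roots (divisors of 42). y=-2: p(-2)=0.
Divide out (y + 2): quotient is y^2 + 10y + 21.
Factor the quadratic: (y + 7)(y + 3)
Result: (y + 2)(y + 7)(y + 3)


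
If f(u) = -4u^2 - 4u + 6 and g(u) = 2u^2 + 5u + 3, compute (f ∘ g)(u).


Substitute g(u) into f:
f(g(u)) = -4*(2u^2 + 5u + 3)^2 + (-4)*(2u^2 + 5u + 3) + 6
(2u^2 + 5u + 3)^2 = 4u^4 + 20u^3 + 37u^2 + 30u + 9
Expand and combine: -16u^4 - 80u^3 - 156u^2 - 140u - 42


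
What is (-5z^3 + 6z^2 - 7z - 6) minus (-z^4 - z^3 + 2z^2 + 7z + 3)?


Distribute the minus sign:
  (-5z^3 + 6z^2 - 7z - 6)
- (-z^4 - z^3 + 2z^2 + 7z + 3)
Negate second polynomial: z^4 + z^3 - 2z^2 - 7z - 3
Add: z^4 - 4z^3 + 4z^2 - 14z - 9


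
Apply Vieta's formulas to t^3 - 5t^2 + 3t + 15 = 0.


Monic cubic t^3+bt^2+ct+d=0: sum=-b, pairwise sum=c, product=-d.
b=-5, c=3, d=15
r1+r2+r3 = 5
r1r2+r1r3+r2r3 = 3
r1r2r3 = -15


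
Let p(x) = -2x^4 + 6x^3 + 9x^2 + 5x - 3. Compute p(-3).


Using direct substitution:
  -2 * (-3)^4 = -162
  6 * (-3)^3 = -162
  9 * (-3)^2 = 81
  5 * (-3)^1 = -15
  constant: -3
Sum = -162 - 162 + 81 - 15 - 3 = -261


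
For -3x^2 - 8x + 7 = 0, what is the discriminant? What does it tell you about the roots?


D = b^2 - 4ac = (-8)^2 - 4(-3)(7) = 64 + 84 = 148
Since D > 0: two distinct irrational roots


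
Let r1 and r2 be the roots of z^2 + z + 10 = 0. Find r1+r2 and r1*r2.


For az^2+bz+c=0: sum = -b/a, product = c/a.
a=1, b=1, c=10
Sum = -(1)/1 = -1
Product = (10)/1 = 10


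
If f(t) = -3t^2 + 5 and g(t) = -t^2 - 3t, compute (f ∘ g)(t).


Substitute g(t) into f:
f(g(t)) = -3*(-t^2 - 3t)^2 + 5
(-t^2 - 3t)^2 = t^4 + 6t^3 + 9t^2
Expand and combine: -3t^4 - 18t^3 - 27t^2 + 5


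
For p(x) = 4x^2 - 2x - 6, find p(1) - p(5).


p(1) = -4
p(5) = 84
p(1) - p(5) = -4 - 84 = -88


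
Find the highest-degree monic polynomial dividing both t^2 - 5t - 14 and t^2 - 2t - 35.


Factor each:
  t^2 - 5t - 14 = (t - 7)(t + 2)
  t^2 - 2t - 35 = (t - 7)(t + 5)
Common monic factor: t - 7


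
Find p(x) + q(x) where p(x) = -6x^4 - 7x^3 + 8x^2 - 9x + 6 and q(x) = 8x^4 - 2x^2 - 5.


Align terms by degree and add:
  -6x^4 - 7x^3 + 8x^2 - 9x + 6
+ 8x^4 - 2x^2 - 5
= 2x^4 - 7x^3 + 6x^2 - 9x + 1


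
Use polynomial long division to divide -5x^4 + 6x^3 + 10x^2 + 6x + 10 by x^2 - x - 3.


(-5x^4 + 6x^3 + 10x^2 + 6x + 10) / (x^2 - x - 3)
Step 1: -5x^2 * (x^2 - x - 3) = -5x^4 + 5x^3 + 15x^2; subtract.
Step 2: x * (x^2 - x - 3) = x^3 - x^2 - 3x; subtract.
Step 3: -4 * (x^2 - x - 3) = -4x^2 + 4x + 12; subtract.
Quotient: -5x^2 + x - 4, Remainder: 5x - 2


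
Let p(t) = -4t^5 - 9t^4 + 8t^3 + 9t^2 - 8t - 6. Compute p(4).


Using direct substitution:
  -4 * (4)^5 = -4096
  -9 * (4)^4 = -2304
  8 * (4)^3 = 512
  9 * (4)^2 = 144
  -8 * (4)^1 = -32
  constant: -6
Sum = -4096 - 2304 + 512 + 144 - 32 - 6 = -5782


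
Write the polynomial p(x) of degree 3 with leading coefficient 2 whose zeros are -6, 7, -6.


p(x) = 2(x + 6)(x - 7)(x + 6)
Expand: 2x^3 + 10x^2 - 96x - 504


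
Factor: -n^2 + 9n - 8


Roots satisfy r1 + r2 = -b/a = 9 and r1*r2 = c/a = 8.
So r1 = 8, r2 = 1.
-n^2 + 9n - 8 = -(n - r1)(n - r2) = -(n - 8)(n - 1)


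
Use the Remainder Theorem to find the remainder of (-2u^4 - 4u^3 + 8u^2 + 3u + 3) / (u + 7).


By the Remainder Theorem, the remainder equals p(-7):
  -2*(-7)^4 = -4802
  -4*(-7)^3 = 1372
  8*(-7)^2 = 392
  3*(-7)^1 = -21
  constant: 3
Sum: -4802 + 1372 + 392 - 21 + 3 = -3056


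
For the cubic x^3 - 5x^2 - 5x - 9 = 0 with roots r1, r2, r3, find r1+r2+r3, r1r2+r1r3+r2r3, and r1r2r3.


Monic cubic x^3+bx^2+cx+d=0: sum=-b, pairwise sum=c, product=-d.
b=-5, c=-5, d=-9
r1+r2+r3 = 5
r1r2+r1r3+r2r3 = -5
r1r2r3 = 9


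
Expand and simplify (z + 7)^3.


Expand (z + 7)^3 by repeated multiplication:
  (z + 7)^2 = z^2 + 14z + 49
= z^3 + 21z^2 + 147z + 343


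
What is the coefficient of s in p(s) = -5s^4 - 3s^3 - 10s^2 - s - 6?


Read off the coefficient of s: -1


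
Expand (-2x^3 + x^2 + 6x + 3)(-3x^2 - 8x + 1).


Distribute each term of the first polynomial:
  (-2x^3)(-3x^2 - 8x + 1) = 6x^5 + 16x^4 - 2x^3
  (x^2)(-3x^2 - 8x + 1) = -3x^4 - 8x^3 + x^2
  (6x)(-3x^2 - 8x + 1) = -18x^3 - 48x^2 + 6x
  (3)(-3x^2 - 8x + 1) = -9x^2 - 24x + 3
Sum: 6x^5 + 13x^4 - 28x^3 - 56x^2 - 18x + 3


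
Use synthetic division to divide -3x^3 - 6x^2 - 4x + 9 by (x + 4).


Synthetic division with c = -4. Coefficients: -3, -6, -4, 9
Bring down -3.
  -3 * -4 = 12; 12 - 6 = 6
  6 * -4 = -24; -24 - 4 = -28
  -28 * -4 = 112; 112 + 9 = 121
Quotient: -3x^2 + 6x - 28, Remainder: 121


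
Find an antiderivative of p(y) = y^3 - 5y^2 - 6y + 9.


Reverse power rule on each term:
  ∫ y^3 dy = (1/4)y^4
  ∫ -5y^2 dy = -(5/3)y^3
  ∫ -6y dy = -3y^2
  ∫ 9 dy = 9y
F(y) = (1/4)y^4 - (5/3)y^3 - 3y^2 + 9y + C


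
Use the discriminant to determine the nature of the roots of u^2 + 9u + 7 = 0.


D = b^2 - 4ac = (9)^2 - 4(1)(7) = 81 - 28 = 53
Since D > 0: two distinct irrational roots


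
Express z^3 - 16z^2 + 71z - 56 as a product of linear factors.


Try integer roots (divisors of -56). z=1: p(1)=0.
Divide out (z - 1): quotient is z^2 - 15z + 56.
Factor the quadratic: (z - 7)(z - 8)
Result: (z - 1)(z - 7)(z - 8)


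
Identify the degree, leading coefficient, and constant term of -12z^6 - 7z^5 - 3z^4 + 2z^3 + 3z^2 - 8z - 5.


Highest power of z is 6, with coefficient -12. Constant term is -5.
Degree = 6, leading coefficient = -12, constant term = -5


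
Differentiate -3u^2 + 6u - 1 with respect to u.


Apply the power rule term by term:
  d/du(-3u^2) = -6u
  d/du(6u) = 6
  d/du(-1) = 0
p'(u) = -6u + 6


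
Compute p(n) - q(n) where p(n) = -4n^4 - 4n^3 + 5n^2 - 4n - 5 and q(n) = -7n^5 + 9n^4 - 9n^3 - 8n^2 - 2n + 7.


Distribute the minus sign:
  (-4n^4 - 4n^3 + 5n^2 - 4n - 5)
- (-7n^5 + 9n^4 - 9n^3 - 8n^2 - 2n + 7)
Negate second polynomial: 7n^5 - 9n^4 + 9n^3 + 8n^2 + 2n - 7
Add: 7n^5 - 13n^4 + 5n^3 + 13n^2 - 2n - 12


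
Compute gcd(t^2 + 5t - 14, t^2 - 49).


Factor each:
  t^2 + 5t - 14 = (t + 7)(t - 2)
  t^2 - 49 = (t + 7)(t - 7)
Common monic factor: t + 7


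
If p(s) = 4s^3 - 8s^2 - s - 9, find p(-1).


Using direct substitution:
  4 * (-1)^3 = -4
  -8 * (-1)^2 = -8
  -1 * (-1)^1 = 1
  constant: -9
Sum = -4 - 8 + 1 - 9 = -20


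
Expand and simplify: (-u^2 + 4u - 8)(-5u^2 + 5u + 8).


Distribute each term of the first polynomial:
  (-u^2)(-5u^2 + 5u + 8) = 5u^4 - 5u^3 - 8u^2
  (4u)(-5u^2 + 5u + 8) = -20u^3 + 20u^2 + 32u
  (-8)(-5u^2 + 5u + 8) = 40u^2 - 40u - 64
Sum: 5u^4 - 25u^3 + 52u^2 - 8u - 64


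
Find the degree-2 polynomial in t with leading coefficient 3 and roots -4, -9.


p(t) = 3(t + 4)(t + 9)
Expand: 3t^2 + 39t + 108


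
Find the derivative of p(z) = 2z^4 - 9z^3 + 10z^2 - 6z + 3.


Apply the power rule term by term:
  d/dz(2z^4) = 8z^3
  d/dz(-9z^3) = -27z^2
  d/dz(10z^2) = 20z
  d/dz(-6z) = -6
  d/dz(3) = 0
p'(z) = 8z^3 - 27z^2 + 20z - 6


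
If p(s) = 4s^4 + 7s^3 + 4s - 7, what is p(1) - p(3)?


p(1) = 8
p(3) = 518
p(1) - p(3) = 8 - 518 = -510


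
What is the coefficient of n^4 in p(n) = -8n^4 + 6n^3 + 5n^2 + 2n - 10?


Read off the coefficient of n^4: -8


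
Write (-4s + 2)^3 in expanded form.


Expand (-4s + 2)^3 by repeated multiplication:
  (-4s + 2)^2 = 16s^2 - 16s + 4
= -64s^3 + 96s^2 - 48s + 8


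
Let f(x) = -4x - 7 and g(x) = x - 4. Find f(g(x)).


Substitute g(x) into f:
f(g(x)) = -4*(x - 4) + (-7)
Expand and combine: -4x + 9


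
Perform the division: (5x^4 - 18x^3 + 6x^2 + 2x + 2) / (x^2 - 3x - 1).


(5x^4 - 18x^3 + 6x^2 + 2x + 2) / (x^2 - 3x - 1)
Step 1: 5x^2 * (x^2 - 3x - 1) = 5x^4 - 15x^3 - 5x^2; subtract.
Step 2: -3x * (x^2 - 3x - 1) = -3x^3 + 9x^2 + 3x; subtract.
Step 3: 2 * (x^2 - 3x - 1) = 2x^2 - 6x - 2; subtract.
Quotient: 5x^2 - 3x + 2, Remainder: 5x + 4


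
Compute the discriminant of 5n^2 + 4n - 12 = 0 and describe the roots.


D = b^2 - 4ac = (4)^2 - 4(5)(-12) = 16 + 240 = 256
Since D > 0: two distinct rational roots


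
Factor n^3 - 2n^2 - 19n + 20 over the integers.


Try integer roots (divisors of 20). n=1: p(1)=0.
Divide out (n - 1): quotient is n^2 - n - 20.
Factor the quadratic: (n + 4)(n - 5)
Result: (n - 1)(n + 4)(n - 5)


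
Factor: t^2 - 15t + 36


Roots satisfy r1 + r2 = -b/a = 15 and r1*r2 = c/a = 36.
So r1 = 3, r2 = 12.
t^2 - 15t + 36 = (t - r1)(t - r2) = (t - 3)(t - 12)


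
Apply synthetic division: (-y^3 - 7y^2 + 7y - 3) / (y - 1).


Synthetic division with c = 1. Coefficients: -1, -7, 7, -3
Bring down -1.
  -1 * 1 = -1; -1 - 7 = -8
  -8 * 1 = -8; -8 + 7 = -1
  -1 * 1 = -1; -1 - 3 = -4
Quotient: -y^2 - 8y - 1, Remainder: -4


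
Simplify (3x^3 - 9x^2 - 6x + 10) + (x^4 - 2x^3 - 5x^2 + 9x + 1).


Align terms by degree and add:
  3x^3 - 9x^2 - 6x + 10
+ x^4 - 2x^3 - 5x^2 + 9x + 1
= x^4 + x^3 - 14x^2 + 3x + 11


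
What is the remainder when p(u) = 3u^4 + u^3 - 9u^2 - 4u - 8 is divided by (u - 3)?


By the Remainder Theorem, the remainder equals p(3):
  3*(3)^4 = 243
  1*(3)^3 = 27
  -9*(3)^2 = -81
  -4*(3)^1 = -12
  constant: -8
Sum: 243 + 27 - 81 - 12 - 8 = 169


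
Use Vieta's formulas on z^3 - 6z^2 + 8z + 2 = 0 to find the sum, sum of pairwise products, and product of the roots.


Monic cubic z^3+bz^2+cz+d=0: sum=-b, pairwise sum=c, product=-d.
b=-6, c=8, d=2
r1+r2+r3 = 6
r1r2+r1r3+r2r3 = 8
r1r2r3 = -2


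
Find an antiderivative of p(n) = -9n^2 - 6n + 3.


Reverse power rule on each term:
  ∫ -9n^2 dn = -3n^3
  ∫ -6n dn = -3n^2
  ∫ 3 dn = 3n
F(n) = -3n^3 - 3n^2 + 3n + C


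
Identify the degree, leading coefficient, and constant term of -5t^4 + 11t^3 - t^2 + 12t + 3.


Highest power of t is 4, with coefficient -5. Constant term is 3.
Degree = 4, leading coefficient = -5, constant term = 3
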